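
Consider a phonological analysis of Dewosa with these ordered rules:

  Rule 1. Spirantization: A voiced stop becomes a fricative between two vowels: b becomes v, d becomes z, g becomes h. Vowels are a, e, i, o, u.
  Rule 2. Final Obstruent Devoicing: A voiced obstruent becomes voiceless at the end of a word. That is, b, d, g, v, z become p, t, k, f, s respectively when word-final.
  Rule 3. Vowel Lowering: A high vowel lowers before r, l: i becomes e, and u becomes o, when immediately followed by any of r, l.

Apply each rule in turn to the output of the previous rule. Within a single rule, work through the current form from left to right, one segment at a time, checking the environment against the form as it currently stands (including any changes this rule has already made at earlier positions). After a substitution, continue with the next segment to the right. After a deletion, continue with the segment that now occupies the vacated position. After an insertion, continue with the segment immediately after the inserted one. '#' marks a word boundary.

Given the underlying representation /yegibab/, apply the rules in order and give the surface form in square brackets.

[yehivap]

Rule 1 Spirantization: [yegibab] → [yehivab]
Rule 2 Final Obstruent Devoicing: [yehivab] → [yehivap]
Rule 3 Vowel Lowering: no change — [yehivap]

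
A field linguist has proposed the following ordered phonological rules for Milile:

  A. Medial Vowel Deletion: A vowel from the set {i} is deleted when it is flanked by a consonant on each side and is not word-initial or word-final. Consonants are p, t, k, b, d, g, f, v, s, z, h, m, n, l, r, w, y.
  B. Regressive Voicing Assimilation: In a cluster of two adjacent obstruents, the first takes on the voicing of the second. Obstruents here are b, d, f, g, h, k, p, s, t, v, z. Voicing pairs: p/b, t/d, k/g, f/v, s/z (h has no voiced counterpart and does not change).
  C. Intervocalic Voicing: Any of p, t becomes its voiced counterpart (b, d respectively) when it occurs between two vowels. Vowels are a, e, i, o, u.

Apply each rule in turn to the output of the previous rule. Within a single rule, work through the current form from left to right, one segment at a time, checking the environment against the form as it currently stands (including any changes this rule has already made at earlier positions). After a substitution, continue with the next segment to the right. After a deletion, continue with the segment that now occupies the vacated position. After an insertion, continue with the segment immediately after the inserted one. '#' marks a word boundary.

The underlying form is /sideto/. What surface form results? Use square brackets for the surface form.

A Medial Vowel Deletion: [sideto] → [sdeto]
B Regressive Voicing Assimilation: [sdeto] → [zdeto]
C Intervocalic Voicing: [zdeto] → [zdedo]

[zdedo]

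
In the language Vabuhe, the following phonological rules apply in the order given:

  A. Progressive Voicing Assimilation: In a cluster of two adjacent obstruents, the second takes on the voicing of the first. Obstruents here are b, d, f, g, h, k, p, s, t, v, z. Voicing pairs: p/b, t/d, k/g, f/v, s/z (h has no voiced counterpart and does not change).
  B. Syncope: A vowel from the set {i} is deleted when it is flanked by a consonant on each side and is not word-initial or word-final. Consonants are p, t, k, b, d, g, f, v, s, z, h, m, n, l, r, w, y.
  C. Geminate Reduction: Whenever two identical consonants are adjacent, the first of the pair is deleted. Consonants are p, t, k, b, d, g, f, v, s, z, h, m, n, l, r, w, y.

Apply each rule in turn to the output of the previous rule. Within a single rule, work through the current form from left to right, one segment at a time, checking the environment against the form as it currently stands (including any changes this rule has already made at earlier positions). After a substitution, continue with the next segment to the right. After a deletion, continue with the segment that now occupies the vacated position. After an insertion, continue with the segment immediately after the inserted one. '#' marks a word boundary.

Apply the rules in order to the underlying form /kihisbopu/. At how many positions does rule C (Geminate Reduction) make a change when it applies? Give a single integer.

0

A Progressive Voicing Assimilation: [kihisbopu] → [kihispopu]
B Syncope: [kihispopu] → [khspopu]
C Geminate Reduction: no change — [khspopu]
Rule C changed 0 position(s).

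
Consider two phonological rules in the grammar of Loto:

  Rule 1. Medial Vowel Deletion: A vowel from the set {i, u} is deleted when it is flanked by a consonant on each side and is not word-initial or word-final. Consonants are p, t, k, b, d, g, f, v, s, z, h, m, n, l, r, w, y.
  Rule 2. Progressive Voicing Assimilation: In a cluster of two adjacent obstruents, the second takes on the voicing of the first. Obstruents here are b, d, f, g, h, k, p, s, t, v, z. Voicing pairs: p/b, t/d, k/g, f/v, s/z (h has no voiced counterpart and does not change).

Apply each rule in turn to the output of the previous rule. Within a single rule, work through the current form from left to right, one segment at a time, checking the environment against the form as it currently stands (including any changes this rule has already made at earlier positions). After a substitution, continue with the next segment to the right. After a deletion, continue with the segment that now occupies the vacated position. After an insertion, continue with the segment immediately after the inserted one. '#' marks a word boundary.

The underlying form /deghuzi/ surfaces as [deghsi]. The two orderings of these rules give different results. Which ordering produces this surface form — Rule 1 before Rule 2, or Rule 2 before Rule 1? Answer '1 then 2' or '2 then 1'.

Order 1 then 2:
  1 Medial Vowel Deletion: [deghuzi] → [deghzi]
  2 Progressive Voicing Assimilation: [deghzi] → [deghsi]
  result: [deghsi]
Order 2 then 1:
  2 Progressive Voicing Assimilation: no change — [deghuzi]
  1 Medial Vowel Deletion: [deghuzi] → [deghzi]
  result: [deghzi]

1 then 2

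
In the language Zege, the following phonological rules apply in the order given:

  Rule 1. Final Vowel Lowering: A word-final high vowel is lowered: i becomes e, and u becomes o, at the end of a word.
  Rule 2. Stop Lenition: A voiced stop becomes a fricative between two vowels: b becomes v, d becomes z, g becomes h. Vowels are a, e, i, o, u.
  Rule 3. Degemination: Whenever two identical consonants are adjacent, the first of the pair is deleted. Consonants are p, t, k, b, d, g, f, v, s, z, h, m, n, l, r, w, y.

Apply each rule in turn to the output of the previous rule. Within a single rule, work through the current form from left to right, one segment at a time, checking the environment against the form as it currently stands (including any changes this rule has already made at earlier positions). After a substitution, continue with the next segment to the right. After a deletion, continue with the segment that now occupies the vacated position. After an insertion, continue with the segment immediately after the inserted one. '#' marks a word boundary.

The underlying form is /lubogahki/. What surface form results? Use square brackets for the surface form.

[luvohahke]

Rule 1 Final Vowel Lowering: [lubogahki] → [lubogahke]
Rule 2 Stop Lenition: [lubogahke] → [luvohahke]
Rule 3 Degemination: no change — [luvohahke]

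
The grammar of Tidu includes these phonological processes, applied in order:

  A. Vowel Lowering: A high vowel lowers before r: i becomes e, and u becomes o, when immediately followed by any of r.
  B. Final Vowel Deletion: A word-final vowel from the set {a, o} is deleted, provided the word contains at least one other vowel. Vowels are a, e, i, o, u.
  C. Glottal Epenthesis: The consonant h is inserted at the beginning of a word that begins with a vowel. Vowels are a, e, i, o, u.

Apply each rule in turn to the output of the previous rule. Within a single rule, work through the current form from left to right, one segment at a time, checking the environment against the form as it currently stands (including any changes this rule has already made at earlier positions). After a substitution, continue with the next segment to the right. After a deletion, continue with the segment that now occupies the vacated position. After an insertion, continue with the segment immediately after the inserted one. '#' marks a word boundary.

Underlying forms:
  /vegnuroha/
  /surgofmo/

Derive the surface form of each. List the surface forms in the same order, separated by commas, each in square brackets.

/vegnuroha/:
  A Vowel Lowering: [vegnuroha] → [vegnoroha]
  B Final Vowel Deletion: [vegnoroha] → [vegnoroh]
  C Glottal Epenthesis: no change — [vegnoroh]
/surgofmo/:
  A Vowel Lowering: [surgofmo] → [sorgofmo]
  B Final Vowel Deletion: [sorgofmo] → [sorgofm]
  C Glottal Epenthesis: no change — [sorgofm]

[vegnoroh], [sorgofm]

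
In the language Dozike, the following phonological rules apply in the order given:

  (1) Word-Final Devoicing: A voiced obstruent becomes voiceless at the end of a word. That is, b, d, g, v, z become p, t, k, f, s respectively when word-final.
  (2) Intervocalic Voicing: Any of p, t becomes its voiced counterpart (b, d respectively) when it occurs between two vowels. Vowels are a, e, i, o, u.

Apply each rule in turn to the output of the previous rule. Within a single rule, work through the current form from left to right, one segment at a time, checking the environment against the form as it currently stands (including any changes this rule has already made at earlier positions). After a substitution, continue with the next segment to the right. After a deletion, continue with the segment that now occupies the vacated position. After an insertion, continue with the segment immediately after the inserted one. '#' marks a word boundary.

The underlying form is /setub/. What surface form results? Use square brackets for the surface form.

(1) Word-Final Devoicing: [setub] → [setup]
(2) Intervocalic Voicing: [setup] → [sedup]

[sedup]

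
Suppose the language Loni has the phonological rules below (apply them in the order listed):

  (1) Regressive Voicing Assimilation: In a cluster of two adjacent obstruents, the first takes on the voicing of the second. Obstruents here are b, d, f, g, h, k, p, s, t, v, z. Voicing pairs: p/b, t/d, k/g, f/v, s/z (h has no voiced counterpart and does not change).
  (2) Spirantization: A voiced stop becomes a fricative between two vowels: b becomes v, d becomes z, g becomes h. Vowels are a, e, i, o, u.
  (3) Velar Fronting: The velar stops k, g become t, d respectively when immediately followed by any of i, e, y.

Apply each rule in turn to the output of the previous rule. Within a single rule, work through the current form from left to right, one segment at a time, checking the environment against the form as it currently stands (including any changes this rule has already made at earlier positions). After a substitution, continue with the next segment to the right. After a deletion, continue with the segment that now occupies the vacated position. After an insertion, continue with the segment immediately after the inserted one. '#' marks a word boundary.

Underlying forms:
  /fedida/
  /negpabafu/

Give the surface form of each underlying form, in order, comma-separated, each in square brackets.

[feziza], [nekpavafu]

/fedida/:
  (1) Regressive Voicing Assimilation: no change — [fedida]
  (2) Spirantization: [fedida] → [feziza]
  (3) Velar Fronting: no change — [feziza]
/negpabafu/:
  (1) Regressive Voicing Assimilation: [negpabafu] → [nekpabafu]
  (2) Spirantization: [nekpabafu] → [nekpavafu]
  (3) Velar Fronting: no change — [nekpavafu]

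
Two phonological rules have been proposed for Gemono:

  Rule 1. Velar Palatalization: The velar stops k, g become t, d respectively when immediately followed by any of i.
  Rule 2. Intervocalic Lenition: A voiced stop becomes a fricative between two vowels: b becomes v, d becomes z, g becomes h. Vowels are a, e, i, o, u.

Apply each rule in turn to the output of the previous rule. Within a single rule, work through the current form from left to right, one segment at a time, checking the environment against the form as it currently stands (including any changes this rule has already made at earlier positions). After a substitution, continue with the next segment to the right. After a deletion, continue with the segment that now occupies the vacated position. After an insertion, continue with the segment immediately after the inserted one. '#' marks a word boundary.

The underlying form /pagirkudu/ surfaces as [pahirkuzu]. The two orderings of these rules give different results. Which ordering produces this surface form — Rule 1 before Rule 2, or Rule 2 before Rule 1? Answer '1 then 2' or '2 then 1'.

2 then 1

Order 1 then 2:
  1 Velar Palatalization: [pagirkudu] → [padirkudu]
  2 Intervocalic Lenition: [padirkudu] → [pazirkuzu]
  result: [pazirkuzu]
Order 2 then 1:
  2 Intervocalic Lenition: [pagirkudu] → [pahirkuzu]
  1 Velar Palatalization: no change — [pahirkuzu]
  result: [pahirkuzu]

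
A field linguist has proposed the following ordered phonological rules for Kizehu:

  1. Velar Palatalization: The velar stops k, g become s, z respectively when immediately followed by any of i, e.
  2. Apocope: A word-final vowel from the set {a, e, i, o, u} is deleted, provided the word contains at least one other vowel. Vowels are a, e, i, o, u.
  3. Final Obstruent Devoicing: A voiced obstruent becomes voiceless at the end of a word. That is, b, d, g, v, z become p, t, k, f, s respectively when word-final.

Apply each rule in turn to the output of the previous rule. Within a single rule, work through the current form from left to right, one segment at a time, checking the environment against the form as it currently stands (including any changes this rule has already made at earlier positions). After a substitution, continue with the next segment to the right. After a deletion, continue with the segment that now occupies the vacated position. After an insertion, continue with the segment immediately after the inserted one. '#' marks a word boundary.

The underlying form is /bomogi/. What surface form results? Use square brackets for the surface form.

[bomos]

1 Velar Palatalization: [bomogi] → [bomozi]
2 Apocope: [bomozi] → [bomoz]
3 Final Obstruent Devoicing: [bomoz] → [bomos]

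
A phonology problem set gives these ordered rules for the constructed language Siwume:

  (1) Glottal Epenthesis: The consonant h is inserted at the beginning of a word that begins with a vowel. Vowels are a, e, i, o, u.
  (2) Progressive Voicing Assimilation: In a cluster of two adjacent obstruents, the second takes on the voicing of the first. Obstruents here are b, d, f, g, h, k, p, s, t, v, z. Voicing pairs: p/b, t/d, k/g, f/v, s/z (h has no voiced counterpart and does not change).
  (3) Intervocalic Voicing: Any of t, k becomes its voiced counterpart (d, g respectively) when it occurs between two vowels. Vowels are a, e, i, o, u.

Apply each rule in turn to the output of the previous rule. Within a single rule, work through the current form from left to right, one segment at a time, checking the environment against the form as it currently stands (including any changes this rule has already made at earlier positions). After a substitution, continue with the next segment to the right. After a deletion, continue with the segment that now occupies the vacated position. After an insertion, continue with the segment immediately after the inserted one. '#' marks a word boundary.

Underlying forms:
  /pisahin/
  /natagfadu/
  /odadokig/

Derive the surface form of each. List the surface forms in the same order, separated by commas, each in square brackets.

[pisahin], [nadagvadu], [hodadogig]

/pisahin/:
  (1) Glottal Epenthesis: no change — [pisahin]
  (2) Progressive Voicing Assimilation: no change — [pisahin]
  (3) Intervocalic Voicing: no change — [pisahin]
/natagfadu/:
  (1) Glottal Epenthesis: no change — [natagfadu]
  (2) Progressive Voicing Assimilation: [natagfadu] → [natagvadu]
  (3) Intervocalic Voicing: [natagvadu] → [nadagvadu]
/odadokig/:
  (1) Glottal Epenthesis: [odadokig] → [hodadokig]
  (2) Progressive Voicing Assimilation: no change — [hodadokig]
  (3) Intervocalic Voicing: [hodadokig] → [hodadogig]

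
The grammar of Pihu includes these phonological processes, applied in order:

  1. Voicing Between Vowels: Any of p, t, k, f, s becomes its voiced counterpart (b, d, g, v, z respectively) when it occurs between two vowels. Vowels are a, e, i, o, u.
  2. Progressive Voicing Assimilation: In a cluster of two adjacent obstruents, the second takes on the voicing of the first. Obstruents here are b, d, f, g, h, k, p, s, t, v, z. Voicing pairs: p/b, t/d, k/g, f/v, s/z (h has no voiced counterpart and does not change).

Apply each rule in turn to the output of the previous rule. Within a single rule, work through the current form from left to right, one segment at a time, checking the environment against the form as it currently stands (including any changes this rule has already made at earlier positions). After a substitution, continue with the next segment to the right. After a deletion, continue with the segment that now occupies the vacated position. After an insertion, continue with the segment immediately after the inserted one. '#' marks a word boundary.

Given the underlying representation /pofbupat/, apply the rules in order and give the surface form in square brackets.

[pofpubat]

1 Voicing Between Vowels: [pofbupat] → [pofbubat]
2 Progressive Voicing Assimilation: [pofbubat] → [pofpubat]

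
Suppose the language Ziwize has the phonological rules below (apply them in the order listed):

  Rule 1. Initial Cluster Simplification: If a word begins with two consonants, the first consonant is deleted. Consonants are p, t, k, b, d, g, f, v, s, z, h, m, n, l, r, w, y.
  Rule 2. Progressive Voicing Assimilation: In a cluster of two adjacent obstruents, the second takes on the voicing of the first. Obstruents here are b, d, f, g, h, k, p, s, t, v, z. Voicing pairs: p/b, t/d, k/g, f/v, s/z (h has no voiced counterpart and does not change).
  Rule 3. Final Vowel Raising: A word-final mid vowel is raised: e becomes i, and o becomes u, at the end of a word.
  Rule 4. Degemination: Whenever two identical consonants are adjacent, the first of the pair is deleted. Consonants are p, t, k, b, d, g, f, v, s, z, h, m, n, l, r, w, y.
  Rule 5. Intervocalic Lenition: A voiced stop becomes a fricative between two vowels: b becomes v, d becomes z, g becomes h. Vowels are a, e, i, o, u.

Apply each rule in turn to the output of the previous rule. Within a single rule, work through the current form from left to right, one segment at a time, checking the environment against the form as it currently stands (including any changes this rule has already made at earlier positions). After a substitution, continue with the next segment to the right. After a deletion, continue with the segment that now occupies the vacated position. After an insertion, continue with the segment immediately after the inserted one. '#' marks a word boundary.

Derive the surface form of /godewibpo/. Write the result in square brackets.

[gozewivu]

Rule 1 Initial Cluster Simplification: no change — [godewibpo]
Rule 2 Progressive Voicing Assimilation: [godewibpo] → [godewibbo]
Rule 3 Final Vowel Raising: [godewibbo] → [godewibbu]
Rule 4 Degemination: [godewibbu] → [godewibu]
Rule 5 Intervocalic Lenition: [godewibu] → [gozewivu]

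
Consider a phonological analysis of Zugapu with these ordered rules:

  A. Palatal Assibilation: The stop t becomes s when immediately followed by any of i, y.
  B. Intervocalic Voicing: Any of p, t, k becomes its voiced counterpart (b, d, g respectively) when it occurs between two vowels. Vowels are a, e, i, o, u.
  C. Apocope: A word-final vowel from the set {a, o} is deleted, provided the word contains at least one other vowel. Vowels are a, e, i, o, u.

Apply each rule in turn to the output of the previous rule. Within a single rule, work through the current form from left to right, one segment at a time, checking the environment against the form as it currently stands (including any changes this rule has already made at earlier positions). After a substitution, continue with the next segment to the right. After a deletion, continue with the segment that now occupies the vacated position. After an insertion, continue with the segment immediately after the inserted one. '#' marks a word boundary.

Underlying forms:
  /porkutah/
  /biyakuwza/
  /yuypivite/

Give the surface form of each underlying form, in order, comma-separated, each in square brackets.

[porkudah], [biyaguwz], [yuypivide]

/porkutah/:
  A Palatal Assibilation: no change — [porkutah]
  B Intervocalic Voicing: [porkutah] → [porkudah]
  C Apocope: no change — [porkudah]
/biyakuwza/:
  A Palatal Assibilation: no change — [biyakuwza]
  B Intervocalic Voicing: [biyakuwza] → [biyaguwza]
  C Apocope: [biyaguwza] → [biyaguwz]
/yuypivite/:
  A Palatal Assibilation: no change — [yuypivite]
  B Intervocalic Voicing: [yuypivite] → [yuypivide]
  C Apocope: no change — [yuypivide]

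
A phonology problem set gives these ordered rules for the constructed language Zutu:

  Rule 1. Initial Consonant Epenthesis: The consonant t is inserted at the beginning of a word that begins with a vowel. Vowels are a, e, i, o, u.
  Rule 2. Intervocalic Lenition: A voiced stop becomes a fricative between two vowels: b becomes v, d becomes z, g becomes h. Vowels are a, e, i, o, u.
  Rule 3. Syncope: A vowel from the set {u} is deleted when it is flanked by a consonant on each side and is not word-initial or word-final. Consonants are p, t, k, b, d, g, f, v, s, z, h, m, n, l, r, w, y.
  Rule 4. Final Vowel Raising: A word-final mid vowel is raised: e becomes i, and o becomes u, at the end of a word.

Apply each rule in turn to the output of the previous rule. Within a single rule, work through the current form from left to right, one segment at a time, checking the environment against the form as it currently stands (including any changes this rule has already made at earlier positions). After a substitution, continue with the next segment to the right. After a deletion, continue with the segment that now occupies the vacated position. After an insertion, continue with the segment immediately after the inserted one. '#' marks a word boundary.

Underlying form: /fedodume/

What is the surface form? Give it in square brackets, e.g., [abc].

[fezozmi]

Rule 1 Initial Consonant Epenthesis: no change — [fedodume]
Rule 2 Intervocalic Lenition: [fedodume] → [fezozume]
Rule 3 Syncope: [fezozume] → [fezozme]
Rule 4 Final Vowel Raising: [fezozme] → [fezozmi]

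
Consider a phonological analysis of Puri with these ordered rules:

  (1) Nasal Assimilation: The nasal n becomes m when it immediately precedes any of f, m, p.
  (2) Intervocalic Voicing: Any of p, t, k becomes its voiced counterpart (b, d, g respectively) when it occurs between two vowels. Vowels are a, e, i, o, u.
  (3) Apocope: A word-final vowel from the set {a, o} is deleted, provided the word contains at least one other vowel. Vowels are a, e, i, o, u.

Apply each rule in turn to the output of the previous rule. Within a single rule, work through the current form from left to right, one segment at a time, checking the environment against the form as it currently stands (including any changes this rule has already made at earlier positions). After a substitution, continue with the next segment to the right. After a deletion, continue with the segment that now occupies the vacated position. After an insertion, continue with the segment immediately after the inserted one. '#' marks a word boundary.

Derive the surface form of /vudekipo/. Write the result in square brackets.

[vudegib]

(1) Nasal Assimilation: no change — [vudekipo]
(2) Intervocalic Voicing: [vudekipo] → [vudegibo]
(3) Apocope: [vudegibo] → [vudegib]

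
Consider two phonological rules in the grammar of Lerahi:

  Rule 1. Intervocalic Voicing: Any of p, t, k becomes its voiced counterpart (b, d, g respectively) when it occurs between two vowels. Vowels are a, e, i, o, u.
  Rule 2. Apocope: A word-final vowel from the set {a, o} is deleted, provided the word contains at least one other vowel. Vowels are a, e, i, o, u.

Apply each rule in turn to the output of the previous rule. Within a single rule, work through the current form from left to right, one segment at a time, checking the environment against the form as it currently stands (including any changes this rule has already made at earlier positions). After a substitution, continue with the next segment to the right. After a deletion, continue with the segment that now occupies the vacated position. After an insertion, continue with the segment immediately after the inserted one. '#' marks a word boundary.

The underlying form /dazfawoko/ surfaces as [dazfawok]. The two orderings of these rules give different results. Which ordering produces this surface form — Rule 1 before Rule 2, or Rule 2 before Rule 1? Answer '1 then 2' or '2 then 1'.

Order 1 then 2:
  1 Intervocalic Voicing: [dazfawoko] → [dazfawogo]
  2 Apocope: [dazfawogo] → [dazfawog]
  result: [dazfawog]
Order 2 then 1:
  2 Apocope: [dazfawoko] → [dazfawok]
  1 Intervocalic Voicing: no change — [dazfawok]
  result: [dazfawok]

2 then 1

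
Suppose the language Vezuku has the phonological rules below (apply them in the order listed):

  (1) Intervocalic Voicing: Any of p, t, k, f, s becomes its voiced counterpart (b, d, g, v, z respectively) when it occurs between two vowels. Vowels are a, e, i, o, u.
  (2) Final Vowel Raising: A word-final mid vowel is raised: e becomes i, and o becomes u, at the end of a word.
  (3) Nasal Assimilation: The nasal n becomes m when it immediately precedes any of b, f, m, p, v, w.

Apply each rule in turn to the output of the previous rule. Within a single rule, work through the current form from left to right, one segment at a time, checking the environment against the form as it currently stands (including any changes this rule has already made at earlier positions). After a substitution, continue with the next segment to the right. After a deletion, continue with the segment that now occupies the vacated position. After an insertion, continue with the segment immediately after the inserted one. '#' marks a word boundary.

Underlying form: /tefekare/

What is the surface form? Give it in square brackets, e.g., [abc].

(1) Intervocalic Voicing: [tefekare] → [tevegare]
(2) Final Vowel Raising: [tevegare] → [tevegari]
(3) Nasal Assimilation: no change — [tevegari]

[tevegari]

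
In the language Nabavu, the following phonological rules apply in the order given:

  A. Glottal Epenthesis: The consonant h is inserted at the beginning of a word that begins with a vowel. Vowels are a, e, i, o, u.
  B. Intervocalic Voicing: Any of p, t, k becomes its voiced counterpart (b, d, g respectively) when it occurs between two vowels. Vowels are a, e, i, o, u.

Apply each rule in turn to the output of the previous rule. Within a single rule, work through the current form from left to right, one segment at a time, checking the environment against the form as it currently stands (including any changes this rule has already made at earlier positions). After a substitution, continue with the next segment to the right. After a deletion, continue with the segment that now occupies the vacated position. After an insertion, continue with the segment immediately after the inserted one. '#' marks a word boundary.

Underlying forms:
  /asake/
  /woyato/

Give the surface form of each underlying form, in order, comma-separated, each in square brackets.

[hasage], [woyado]

/asake/:
  A Glottal Epenthesis: [asake] → [hasake]
  B Intervocalic Voicing: [hasake] → [hasage]
/woyato/:
  A Glottal Epenthesis: no change — [woyato]
  B Intervocalic Voicing: [woyato] → [woyado]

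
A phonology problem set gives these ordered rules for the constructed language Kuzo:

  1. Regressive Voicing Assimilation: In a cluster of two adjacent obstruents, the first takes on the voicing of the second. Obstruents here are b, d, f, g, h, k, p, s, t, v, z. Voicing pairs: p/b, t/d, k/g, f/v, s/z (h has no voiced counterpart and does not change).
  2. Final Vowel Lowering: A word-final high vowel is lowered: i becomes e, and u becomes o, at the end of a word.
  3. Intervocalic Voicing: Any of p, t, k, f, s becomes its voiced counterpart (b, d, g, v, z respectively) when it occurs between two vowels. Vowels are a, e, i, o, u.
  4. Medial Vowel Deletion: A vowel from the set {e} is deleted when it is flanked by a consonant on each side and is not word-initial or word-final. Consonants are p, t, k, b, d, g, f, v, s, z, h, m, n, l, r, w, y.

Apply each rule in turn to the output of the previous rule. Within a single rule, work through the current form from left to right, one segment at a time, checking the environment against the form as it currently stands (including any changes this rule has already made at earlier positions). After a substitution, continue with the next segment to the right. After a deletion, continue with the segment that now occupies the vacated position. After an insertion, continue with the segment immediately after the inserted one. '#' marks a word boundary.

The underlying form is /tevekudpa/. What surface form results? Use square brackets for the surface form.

1 Regressive Voicing Assimilation: [tevekudpa] → [tevekutpa]
2 Final Vowel Lowering: no change — [tevekutpa]
3 Intervocalic Voicing: [tevekutpa] → [tevegutpa]
4 Medial Vowel Deletion: [tevegutpa] → [tvgutpa]

[tvgutpa]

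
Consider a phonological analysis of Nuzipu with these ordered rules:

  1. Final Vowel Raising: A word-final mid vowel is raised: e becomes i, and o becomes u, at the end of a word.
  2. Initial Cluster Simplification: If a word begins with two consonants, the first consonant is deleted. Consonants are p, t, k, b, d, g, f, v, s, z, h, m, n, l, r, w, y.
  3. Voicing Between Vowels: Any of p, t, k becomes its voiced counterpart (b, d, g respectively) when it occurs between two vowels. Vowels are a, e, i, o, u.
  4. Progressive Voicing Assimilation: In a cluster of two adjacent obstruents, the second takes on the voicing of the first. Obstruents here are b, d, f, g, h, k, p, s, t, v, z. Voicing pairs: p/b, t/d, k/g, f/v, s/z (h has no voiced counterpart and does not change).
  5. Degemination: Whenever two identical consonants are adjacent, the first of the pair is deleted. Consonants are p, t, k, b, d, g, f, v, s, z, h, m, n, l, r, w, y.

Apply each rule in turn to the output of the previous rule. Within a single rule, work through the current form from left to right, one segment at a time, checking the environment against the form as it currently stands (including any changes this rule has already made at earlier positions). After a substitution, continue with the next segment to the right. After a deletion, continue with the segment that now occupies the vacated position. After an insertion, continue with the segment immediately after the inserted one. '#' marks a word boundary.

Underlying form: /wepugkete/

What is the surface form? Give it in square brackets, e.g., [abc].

[webugedi]

1 Final Vowel Raising: [wepugkete] → [wepugketi]
2 Initial Cluster Simplification: no change — [wepugketi]
3 Voicing Between Vowels: [wepugketi] → [webugkedi]
4 Progressive Voicing Assimilation: [webugkedi] → [webuggedi]
5 Degemination: [webuggedi] → [webugedi]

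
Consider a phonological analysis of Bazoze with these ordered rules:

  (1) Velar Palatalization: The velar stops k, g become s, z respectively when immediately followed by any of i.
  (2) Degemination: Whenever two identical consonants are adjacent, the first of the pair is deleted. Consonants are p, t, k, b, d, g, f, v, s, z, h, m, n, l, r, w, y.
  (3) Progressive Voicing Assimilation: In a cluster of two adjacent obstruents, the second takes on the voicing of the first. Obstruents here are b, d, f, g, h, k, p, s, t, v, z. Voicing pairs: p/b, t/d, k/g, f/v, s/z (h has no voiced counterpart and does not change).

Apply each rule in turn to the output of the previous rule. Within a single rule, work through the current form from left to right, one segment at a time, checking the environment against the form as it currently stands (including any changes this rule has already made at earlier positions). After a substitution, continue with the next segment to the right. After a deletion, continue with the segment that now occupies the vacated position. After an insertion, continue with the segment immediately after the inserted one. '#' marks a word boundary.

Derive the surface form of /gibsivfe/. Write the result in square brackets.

(1) Velar Palatalization: [gibsivfe] → [zibsivfe]
(2) Degemination: no change — [zibsivfe]
(3) Progressive Voicing Assimilation: [zibsivfe] → [zibzivve]

[zibzivve]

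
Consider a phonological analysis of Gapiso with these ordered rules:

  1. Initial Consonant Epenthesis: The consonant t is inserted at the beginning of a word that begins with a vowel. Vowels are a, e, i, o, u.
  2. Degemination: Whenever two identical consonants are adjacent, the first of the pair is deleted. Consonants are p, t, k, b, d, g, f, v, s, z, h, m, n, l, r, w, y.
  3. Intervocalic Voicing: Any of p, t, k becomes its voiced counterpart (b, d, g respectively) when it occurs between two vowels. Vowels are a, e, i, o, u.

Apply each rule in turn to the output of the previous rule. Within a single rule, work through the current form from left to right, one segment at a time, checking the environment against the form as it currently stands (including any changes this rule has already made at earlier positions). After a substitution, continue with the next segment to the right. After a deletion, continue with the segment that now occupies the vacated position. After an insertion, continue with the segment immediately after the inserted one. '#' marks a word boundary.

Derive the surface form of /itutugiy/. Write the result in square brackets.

[tidudugiy]

1 Initial Consonant Epenthesis: [itutugiy] → [titutugiy]
2 Degemination: no change — [titutugiy]
3 Intervocalic Voicing: [titutugiy] → [tidudugiy]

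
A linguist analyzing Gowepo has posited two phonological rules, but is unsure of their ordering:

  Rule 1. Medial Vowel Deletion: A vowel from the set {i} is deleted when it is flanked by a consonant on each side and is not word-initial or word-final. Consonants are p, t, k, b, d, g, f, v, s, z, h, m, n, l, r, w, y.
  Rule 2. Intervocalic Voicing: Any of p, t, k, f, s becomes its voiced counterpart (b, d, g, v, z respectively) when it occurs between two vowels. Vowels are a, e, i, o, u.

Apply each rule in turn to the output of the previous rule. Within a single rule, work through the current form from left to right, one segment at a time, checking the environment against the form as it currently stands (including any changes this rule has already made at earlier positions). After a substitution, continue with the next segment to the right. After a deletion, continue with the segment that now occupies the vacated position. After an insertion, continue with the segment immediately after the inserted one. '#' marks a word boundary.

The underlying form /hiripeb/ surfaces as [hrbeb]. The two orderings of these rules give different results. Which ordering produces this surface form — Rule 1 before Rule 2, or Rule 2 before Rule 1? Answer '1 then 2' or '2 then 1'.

Order 1 then 2:
  1 Medial Vowel Deletion: [hiripeb] → [hrpeb]
  2 Intervocalic Voicing: no change — [hrpeb]
  result: [hrpeb]
Order 2 then 1:
  2 Intervocalic Voicing: [hiripeb] → [hiribeb]
  1 Medial Vowel Deletion: [hiribeb] → [hrbeb]
  result: [hrbeb]

2 then 1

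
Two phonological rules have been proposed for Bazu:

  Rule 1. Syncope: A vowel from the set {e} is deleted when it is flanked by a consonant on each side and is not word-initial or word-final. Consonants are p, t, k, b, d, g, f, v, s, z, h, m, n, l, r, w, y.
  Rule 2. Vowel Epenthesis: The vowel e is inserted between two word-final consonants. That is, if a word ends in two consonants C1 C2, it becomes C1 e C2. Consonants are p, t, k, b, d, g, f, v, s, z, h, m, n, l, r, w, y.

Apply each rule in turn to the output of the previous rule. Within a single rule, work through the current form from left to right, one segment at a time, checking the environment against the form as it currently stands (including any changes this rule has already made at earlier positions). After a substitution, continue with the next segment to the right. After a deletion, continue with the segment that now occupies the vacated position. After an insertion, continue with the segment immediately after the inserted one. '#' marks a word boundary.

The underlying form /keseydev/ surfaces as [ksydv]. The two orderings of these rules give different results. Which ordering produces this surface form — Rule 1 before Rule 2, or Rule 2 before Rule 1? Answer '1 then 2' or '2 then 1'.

Order 1 then 2:
  1 Syncope: [keseydev] → [ksydv]
  2 Vowel Epenthesis: [ksydv] → [ksydev]
  result: [ksydev]
Order 2 then 1:
  2 Vowel Epenthesis: no change — [keseydev]
  1 Syncope: [keseydev] → [ksydv]
  result: [ksydv]

2 then 1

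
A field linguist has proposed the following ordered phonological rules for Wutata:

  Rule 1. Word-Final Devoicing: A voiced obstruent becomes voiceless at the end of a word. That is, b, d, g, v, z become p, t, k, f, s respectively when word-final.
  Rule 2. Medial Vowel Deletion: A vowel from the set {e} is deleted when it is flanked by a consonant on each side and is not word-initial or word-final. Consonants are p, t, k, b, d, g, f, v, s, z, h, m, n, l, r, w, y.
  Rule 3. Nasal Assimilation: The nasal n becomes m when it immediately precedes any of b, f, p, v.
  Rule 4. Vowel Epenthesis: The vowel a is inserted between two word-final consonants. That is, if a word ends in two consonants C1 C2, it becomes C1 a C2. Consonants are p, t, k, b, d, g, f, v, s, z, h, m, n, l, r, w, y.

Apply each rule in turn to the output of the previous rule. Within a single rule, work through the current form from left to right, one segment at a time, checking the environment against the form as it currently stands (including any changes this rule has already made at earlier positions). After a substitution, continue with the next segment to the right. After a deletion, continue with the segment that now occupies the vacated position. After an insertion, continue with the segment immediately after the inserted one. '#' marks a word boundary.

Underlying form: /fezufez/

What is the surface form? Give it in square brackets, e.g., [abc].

Rule 1 Word-Final Devoicing: [fezufez] → [fezufes]
Rule 2 Medial Vowel Deletion: [fezufes] → [fzufs]
Rule 3 Nasal Assimilation: no change — [fzufs]
Rule 4 Vowel Epenthesis: [fzufs] → [fzufas]

[fzufas]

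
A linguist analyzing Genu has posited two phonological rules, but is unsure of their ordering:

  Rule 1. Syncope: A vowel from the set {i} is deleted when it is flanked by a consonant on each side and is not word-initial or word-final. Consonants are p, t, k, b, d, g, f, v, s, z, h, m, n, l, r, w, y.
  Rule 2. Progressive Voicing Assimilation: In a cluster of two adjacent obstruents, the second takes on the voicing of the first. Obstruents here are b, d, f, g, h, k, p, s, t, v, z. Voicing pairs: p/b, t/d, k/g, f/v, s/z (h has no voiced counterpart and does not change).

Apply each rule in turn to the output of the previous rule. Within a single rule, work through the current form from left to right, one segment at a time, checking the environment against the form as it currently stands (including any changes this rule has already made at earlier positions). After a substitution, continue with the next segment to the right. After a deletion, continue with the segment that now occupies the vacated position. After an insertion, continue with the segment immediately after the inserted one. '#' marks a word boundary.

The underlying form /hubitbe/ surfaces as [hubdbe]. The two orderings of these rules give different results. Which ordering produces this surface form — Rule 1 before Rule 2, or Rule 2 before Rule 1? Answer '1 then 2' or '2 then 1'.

Order 1 then 2:
  1 Syncope: [hubitbe] → [hubtbe]
  2 Progressive Voicing Assimilation: [hubtbe] → [hubdbe]
  result: [hubdbe]
Order 2 then 1:
  2 Progressive Voicing Assimilation: [hubitbe] → [hubitpe]
  1 Syncope: [hubitpe] → [hubtpe]
  result: [hubtpe]

1 then 2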